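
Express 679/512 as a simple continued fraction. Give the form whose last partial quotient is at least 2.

679 = 1*512 + 167
512 = 3*167 + 11
167 = 15*11 + 2
11 = 5*2 + 1
2 = 2*1 + 0  (stop)
So 679/512 = [1; 3, 15, 5, 2].

[1; 3, 15, 5, 2]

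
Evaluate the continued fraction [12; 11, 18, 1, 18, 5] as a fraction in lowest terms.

Using pₖ = aₖpₖ₋₁ + pₖ₋₂ and qₖ = aₖqₖ₋₁ + qₖ₋₂:
  k=0: a=12, p=12, q=1
  k=1: a=11, p=133, q=11
  k=2: a=18, p=2406, q=199
  k=3: a=1, p=2539, q=210
  k=4: a=18, p=48108, q=3979
  k=5: a=5, p=243079, q=20105

243079/20105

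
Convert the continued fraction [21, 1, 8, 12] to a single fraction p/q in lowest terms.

2386/109

Fold from the inside: start with 12/1.
  8 + 1/12 = 97/12
  1 + 12/97 = 109/97
  21 + 97/109 = 2386/109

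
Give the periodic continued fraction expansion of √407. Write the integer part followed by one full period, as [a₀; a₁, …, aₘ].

[20; 5, 1, 2, 1, 5, 40]

a₀ = ⌊√407⌋ = 20.
With m₀=0, d₀=1 and mₖ₊₁ = dₖaₖ − mₖ, dₖ₊₁ = (n − mₖ₊₁²)/dₖ, aₖ₊₁ = ⌊(a₀+mₖ₊₁)/dₖ₊₁⌋:
  k=1: m=20, d=7, a=5
  k=2: m=15, d=26, a=1
  k=3: m=11, d=11, a=2
  k=4: m=11, d=26, a=1
  k=5: m=15, d=7, a=5
  k=6: m=20, d=1, a=40
d=1 and a=2a₀=40 at k=6, so the next step gives (m, d) = (20, 7) again — its k=1 value — and the period has length 6.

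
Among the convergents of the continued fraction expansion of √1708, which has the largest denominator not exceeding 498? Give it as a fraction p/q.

√1708 = [41; 3, 20, 3, 82, …] (period length 4).
Convergents:
  p_0/q_0 = 41/1
  p_1/q_1 = 124/3
  p_2/q_2 = 2521/61
  p_3/q_3 = 7687/186
  p_4/q_4 = 632855/15313
q_3 = 186 ≤ 498 < 15313 = q_4, so the answer is 7687/186.

7687/186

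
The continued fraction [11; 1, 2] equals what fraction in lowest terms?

Using pₖ = aₖpₖ₋₁ + pₖ₋₂ and qₖ = aₖqₖ₋₁ + qₖ₋₂:
  k=0: a=11, p=11, q=1
  k=1: a=1, p=12, q=1
  k=2: a=2, p=35, q=3

35/3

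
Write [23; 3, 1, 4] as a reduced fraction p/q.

442/19

Using pₖ = aₖpₖ₋₁ + pₖ₋₂ and qₖ = aₖqₖ₋₁ + qₖ₋₂:
  k=0: a=23, p=23, q=1
  k=1: a=3, p=70, q=3
  k=2: a=1, p=93, q=4
  k=3: a=4, p=442, q=19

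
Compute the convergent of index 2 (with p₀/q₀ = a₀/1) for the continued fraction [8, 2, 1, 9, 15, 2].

Using pₖ = aₖpₖ₋₁ + pₖ₋₂, qₖ = aₖqₖ₋₁ + qₖ₋₂ (with p₋₁=1, p₋₂=0, q₋₁=0, q₋₂=1):
  k=0: a=8, p=8, q=1
  k=1: a=2, p=17, q=2
  k=2: a=1, p=25, q=3

25/3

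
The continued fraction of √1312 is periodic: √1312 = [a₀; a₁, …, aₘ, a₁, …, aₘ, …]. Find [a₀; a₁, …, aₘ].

a₀ = ⌊√1312⌋ = 36.

[36; 4, 1, 1, 17, 1, 1, 4, 72]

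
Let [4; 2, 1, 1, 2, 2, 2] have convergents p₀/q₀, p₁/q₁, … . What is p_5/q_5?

Using pₖ = aₖpₖ₋₁ + pₖ₋₂, qₖ = aₖqₖ₋₁ + qₖ₋₂ (with p₋₁=1, p₋₂=0, q₋₁=0, q₋₂=1):
  k=0: a=4, p=4, q=1
  k=1: a=2, p=9, q=2
  k=2: a=1, p=13, q=3
  k=3: a=1, p=22, q=5
  k=4: a=2, p=57, q=13
  k=5: a=2, p=136, q=31

136/31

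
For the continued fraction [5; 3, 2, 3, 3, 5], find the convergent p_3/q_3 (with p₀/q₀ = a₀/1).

127/24

Using pₖ = aₖpₖ₋₁ + pₖ₋₂, qₖ = aₖqₖ₋₁ + qₖ₋₂ (with p₋₁=1, p₋₂=0, q₋₁=0, q₋₂=1):
  k=0: a=5, p=5, q=1
  k=1: a=3, p=16, q=3
  k=2: a=2, p=37, q=7
  k=3: a=3, p=127, q=24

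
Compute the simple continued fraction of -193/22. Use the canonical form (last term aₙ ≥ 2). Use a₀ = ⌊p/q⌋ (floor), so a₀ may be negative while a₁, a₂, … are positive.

[-9; 4, 2, 2]

-193 = -9*22 + 5
22 = 4*5 + 2
5 = 2*2 + 1
2 = 2*1 + 0  (stop)
So -193/22 = [-9; 4, 2, 2].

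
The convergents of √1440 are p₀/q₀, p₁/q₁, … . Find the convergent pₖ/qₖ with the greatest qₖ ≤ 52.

721/19

√1440 = [37; 1, 17, 1, 74, …] (period length 4).
Convergents:
  p_0/q_0 = 37/1
  p_1/q_1 = 38/1
  p_2/q_2 = 683/18
  p_3/q_3 = 721/19
  p_4/q_4 = 54037/1424
q_3 = 19 ≤ 52 < 1424 = q_4, so the answer is 721/19.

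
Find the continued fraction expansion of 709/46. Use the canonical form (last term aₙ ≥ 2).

709 = 15·46 + 19
46 = 2·19 + 8
19 = 2·8 + 3
8 = 2·3 + 2
3 = 1·2 + 1
2 = 2·1 + 0  (stop)
So 709/46 = [15; 2, 2, 2, 1, 2].

[15; 2, 2, 2, 1, 2]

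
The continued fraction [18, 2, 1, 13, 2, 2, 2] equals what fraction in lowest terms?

9299/507

Using pₖ = aₖpₖ₋₁ + pₖ₋₂ and qₖ = aₖqₖ₋₁ + qₖ₋₂:
  k=0: a=18, p=18, q=1
  k=1: a=2, p=37, q=2
  k=2: a=1, p=55, q=3
  k=3: a=13, p=752, q=41
  k=4: a=2, p=1559, q=85
  k=5: a=2, p=3870, q=211
  k=6: a=2, p=9299, q=507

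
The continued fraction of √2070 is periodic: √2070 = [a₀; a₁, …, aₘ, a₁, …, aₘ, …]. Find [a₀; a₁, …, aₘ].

[45; 2, 90]

a₀ = ⌊√2070⌋ = 45.
With m₀=0, d₀=1 and mₖ₊₁ = dₖaₖ − mₖ, dₖ₊₁ = (n − mₖ₊₁²)/dₖ, aₖ₊₁ = ⌊(a₀+mₖ₊₁)/dₖ₊₁⌋:
  k=1: m=45, d=45, a=2
  k=2: m=45, d=1, a=90
d=1 and a=2a₀=90 at k=2, so the next step gives (m, d) = (45, 45) again — its k=1 value — and the period has length 2.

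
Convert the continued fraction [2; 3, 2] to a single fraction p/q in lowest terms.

16/7

Using pₖ = aₖpₖ₋₁ + pₖ₋₂ and qₖ = aₖqₖ₋₁ + qₖ₋₂:
  k=0: a=2, p=2, q=1
  k=1: a=3, p=7, q=3
  k=2: a=2, p=16, q=7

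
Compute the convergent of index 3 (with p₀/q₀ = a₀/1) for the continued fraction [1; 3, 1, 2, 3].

Using pₖ = aₖpₖ₋₁ + pₖ₋₂, qₖ = aₖqₖ₋₁ + qₖ₋₂ (with p₋₁=1, p₋₂=0, q₋₁=0, q₋₂=1):
  k=0: a=1, p=1, q=1
  k=1: a=3, p=4, q=3
  k=2: a=1, p=5, q=4
  k=3: a=2, p=14, q=11

14/11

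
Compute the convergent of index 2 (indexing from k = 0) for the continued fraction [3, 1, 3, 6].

Using pₖ = aₖpₖ₋₁ + pₖ₋₂, qₖ = aₖqₖ₋₁ + qₖ₋₂ (with p₋₁=1, p₋₂=0, q₋₁=0, q₋₂=1):
  k=0: a=3, p=3, q=1
  k=1: a=1, p=4, q=1
  k=2: a=3, p=15, q=4

15/4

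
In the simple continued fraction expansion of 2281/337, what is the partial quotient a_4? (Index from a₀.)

2281 = 6·337 + 259   →  a_0 = 6
337 = 1·259 + 78   →  a_1 = 1
259 = 3·78 + 25   →  a_2 = 3
78 = 3·25 + 3   →  a_3 = 3
25 = 8·3 + 1   →  a_4 = 8

8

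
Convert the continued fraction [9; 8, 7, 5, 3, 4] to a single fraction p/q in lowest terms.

36829/4037

Fold from the inside: start with 4/1.
  3 + 1/4 = 13/4
  5 + 4/13 = 69/13
  7 + 13/69 = 496/69
  8 + 69/496 = 4037/496
  9 + 496/4037 = 36829/4037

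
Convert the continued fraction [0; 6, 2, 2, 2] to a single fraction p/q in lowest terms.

12/77

Fold from the inside: start with 2/1.
  2 + 1/2 = 5/2
  2 + 2/5 = 12/5
  6 + 5/12 = 77/12
  0 + 12/77 = 12/77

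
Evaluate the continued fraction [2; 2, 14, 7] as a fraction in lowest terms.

Fold from the inside: start with 7/1.
  14 + 1/7 = 99/7
  2 + 7/99 = 205/99
  2 + 99/205 = 509/205

509/205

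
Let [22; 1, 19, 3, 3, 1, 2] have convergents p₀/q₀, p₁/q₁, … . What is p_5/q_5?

6059/264

Using pₖ = aₖpₖ₋₁ + pₖ₋₂, qₖ = aₖqₖ₋₁ + qₖ₋₂ (with p₋₁=1, p₋₂=0, q₋₁=0, q₋₂=1):
  k=0: a=22, p=22, q=1
  k=1: a=1, p=23, q=1
  k=2: a=19, p=459, q=20
  k=3: a=3, p=1400, q=61
  k=4: a=3, p=4659, q=203
  k=5: a=1, p=6059, q=264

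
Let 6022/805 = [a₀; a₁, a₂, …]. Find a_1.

6022 = 7·805 + 387   →  a_0 = 7
805 = 2·387 + 31   →  a_1 = 2

2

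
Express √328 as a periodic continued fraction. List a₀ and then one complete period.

[18; 9, 36]

a₀ = ⌊√328⌋ = 18.
With m₀=0, d₀=1 and mₖ₊₁ = dₖaₖ − mₖ, dₖ₊₁ = (n − mₖ₊₁²)/dₖ, aₖ₊₁ = ⌊(a₀+mₖ₊₁)/dₖ₊₁⌋:
  k=1: m=18, d=4, a=9
  k=2: m=18, d=1, a=36
d=1 and a=2a₀=36 at k=2, so the next step gives (m, d) = (18, 4) again — its k=1 value — and the period has length 2.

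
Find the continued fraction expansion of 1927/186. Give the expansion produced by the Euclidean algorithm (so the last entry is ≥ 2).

[10; 2, 1, 3, 2, 7]

1927 = 10·186 + 67
186 = 2·67 + 52
67 = 1·52 + 15
52 = 3·15 + 7
15 = 2·7 + 1
7 = 7·1 + 0  (stop)
So 1927/186 = [10; 2, 1, 3, 2, 7].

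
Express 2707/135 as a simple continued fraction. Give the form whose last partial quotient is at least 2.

[20; 19, 3, 2]

2707 = 20·135 + 7
135 = 19·7 + 2
7 = 3·2 + 1
2 = 2·1 + 0  (stop)
So 2707/135 = [20; 19, 3, 2].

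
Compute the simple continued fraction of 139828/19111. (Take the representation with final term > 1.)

139828 = 7·19111 + 6051
19111 = 3·6051 + 958
6051 = 6·958 + 303
958 = 3·303 + 49
303 = 6·49 + 9
49 = 5·9 + 4
9 = 2·4 + 1
4 = 4·1 + 0  (stop)
So 139828/19111 = [7; 3, 6, 3, 6, 5, 2, 4].

[7; 3, 6, 3, 6, 5, 2, 4]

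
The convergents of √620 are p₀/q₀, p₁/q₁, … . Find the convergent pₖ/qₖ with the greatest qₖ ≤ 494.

12176/489

√620 = [24; 1, 8, 1, 48, …] (period length 4).
Convergents:
  p_0/q_0 = 24/1
  p_1/q_1 = 25/1
  p_2/q_2 = 224/9
  p_3/q_3 = 249/10
  p_4/q_4 = 12176/489
  p_5/q_5 = 12425/499
q_4 = 489 ≤ 494 < 499 = q_5, so the answer is 12176/489.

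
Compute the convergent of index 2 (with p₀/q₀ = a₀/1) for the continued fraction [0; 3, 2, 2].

2/7

Using pₖ = aₖpₖ₋₁ + pₖ₋₂, qₖ = aₖqₖ₋₁ + qₖ₋₂ (with p₋₁=1, p₋₂=0, q₋₁=0, q₋₂=1):
  k=0: a=0, p=0, q=1
  k=1: a=3, p=1, q=3
  k=2: a=2, p=2, q=7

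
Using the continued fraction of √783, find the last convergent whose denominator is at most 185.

√783 = [27; 1, 54, …] (period length 2).
Convergents:
  p_0/q_0 = 27/1
  p_1/q_1 = 28/1
  p_2/q_2 = 1539/55
  p_3/q_3 = 1567/56
  p_4/q_4 = 86157/3079
q_3 = 56 ≤ 185 < 3079 = q_4, so the answer is 1567/56.

1567/56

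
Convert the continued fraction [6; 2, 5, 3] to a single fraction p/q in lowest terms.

226/35

Fold from the inside: start with 3/1.
  5 + 1/3 = 16/3
  2 + 3/16 = 35/16
  6 + 16/35 = 226/35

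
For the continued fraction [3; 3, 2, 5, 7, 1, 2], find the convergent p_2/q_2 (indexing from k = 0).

23/7

Using pₖ = aₖpₖ₋₁ + pₖ₋₂, qₖ = aₖqₖ₋₁ + qₖ₋₂ (with p₋₁=1, p₋₂=0, q₋₁=0, q₋₂=1):
  k=0: a=3, p=3, q=1
  k=1: a=3, p=10, q=3
  k=2: a=2, p=23, q=7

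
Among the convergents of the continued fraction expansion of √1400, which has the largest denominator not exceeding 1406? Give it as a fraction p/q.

33413/893

√1400 = [37; 2, 2, 2, 74, …] (period length 4).
Convergents:
  p_0/q_0 = 37/1
  p_1/q_1 = 75/2
  p_2/q_2 = 187/5
  p_3/q_3 = 449/12
  p_4/q_4 = 33413/893
  p_5/q_5 = 67275/1798
q_4 = 893 ≤ 1406 < 1798 = q_5, so the answer is 33413/893.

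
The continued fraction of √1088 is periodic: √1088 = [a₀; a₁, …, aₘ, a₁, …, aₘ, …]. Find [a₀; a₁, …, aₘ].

[32; 1, 64]

a₀ = ⌊√1088⌋ = 32.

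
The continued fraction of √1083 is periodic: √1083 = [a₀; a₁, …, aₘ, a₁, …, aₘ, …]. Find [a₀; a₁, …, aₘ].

a₀ = ⌊√1083⌋ = 32.
With m₀=0, d₀=1 and mₖ₊₁ = dₖaₖ − mₖ, dₖ₊₁ = (n − mₖ₊₁²)/dₖ, aₖ₊₁ = ⌊(a₀+mₖ₊₁)/dₖ₊₁⌋:
  k=1: m=32, d=59, a=1
  k=2: m=27, d=6, a=9
  k=3: m=27, d=59, a=1
  k=4: m=32, d=1, a=64
d=1 and a=2a₀=64 at k=4, so the next step gives (m, d) = (32, 59) again — its k=1 value — and the period has length 4.

[32; 1, 9, 1, 64]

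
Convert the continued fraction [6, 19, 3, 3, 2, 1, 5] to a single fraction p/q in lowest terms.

Fold from the inside: start with 5/1.
  1 + 1/5 = 6/5
  2 + 5/6 = 17/6
  3 + 6/17 = 57/17
  3 + 17/57 = 188/57
  19 + 57/188 = 3629/188
  6 + 188/3629 = 21962/3629

21962/3629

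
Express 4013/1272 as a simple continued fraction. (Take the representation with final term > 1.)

[3; 6, 2, 5, 3, 2, 2]

4013 = 3*1272 + 197
1272 = 6*197 + 90
197 = 2*90 + 17
90 = 5*17 + 5
17 = 3*5 + 2
5 = 2*2 + 1
2 = 2*1 + 0  (stop)
So 4013/1272 = [3; 6, 2, 5, 3, 2, 2].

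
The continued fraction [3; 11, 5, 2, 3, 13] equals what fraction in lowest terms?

17449/5648

Using pₖ = aₖpₖ₋₁ + pₖ₋₂ and qₖ = aₖqₖ₋₁ + qₖ₋₂:
  k=0: a=3, p=3, q=1
  k=1: a=11, p=34, q=11
  k=2: a=5, p=173, q=56
  k=3: a=2, p=380, q=123
  k=4: a=3, p=1313, q=425
  k=5: a=13, p=17449, q=5648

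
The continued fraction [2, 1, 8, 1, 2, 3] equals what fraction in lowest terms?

281/97

Fold from the inside: start with 3/1.
  2 + 1/3 = 7/3
  1 + 3/7 = 10/7
  8 + 7/10 = 87/10
  1 + 10/87 = 97/87
  2 + 87/97 = 281/97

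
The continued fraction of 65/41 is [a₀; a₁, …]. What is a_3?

2

65 = 1·41 + 24   →  a_0 = 1
41 = 1·24 + 17   →  a_1 = 1
24 = 1·17 + 7   →  a_2 = 1
17 = 2·7 + 3   →  a_3 = 2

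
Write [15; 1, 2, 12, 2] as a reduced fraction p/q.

1207/77

Using pₖ = aₖpₖ₋₁ + pₖ₋₂ and qₖ = aₖqₖ₋₁ + qₖ₋₂:
  k=0: a=15, p=15, q=1
  k=1: a=1, p=16, q=1
  k=2: a=2, p=47, q=3
  k=3: a=12, p=580, q=37
  k=4: a=2, p=1207, q=77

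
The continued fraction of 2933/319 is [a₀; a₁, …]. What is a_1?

5

2933 = 9·319 + 62   →  a_0 = 9
319 = 5·62 + 9   →  a_1 = 5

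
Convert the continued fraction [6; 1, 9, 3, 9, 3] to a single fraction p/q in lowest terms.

6199/898

Using pₖ = aₖpₖ₋₁ + pₖ₋₂ and qₖ = aₖqₖ₋₁ + qₖ₋₂:
  k=0: a=6, p=6, q=1
  k=1: a=1, p=7, q=1
  k=2: a=9, p=69, q=10
  k=3: a=3, p=214, q=31
  k=4: a=9, p=1995, q=289
  k=5: a=3, p=6199, q=898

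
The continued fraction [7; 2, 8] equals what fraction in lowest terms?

Using pₖ = aₖpₖ₋₁ + pₖ₋₂ and qₖ = aₖqₖ₋₁ + qₖ₋₂:
  k=0: a=7, p=7, q=1
  k=1: a=2, p=15, q=2
  k=2: a=8, p=127, q=17

127/17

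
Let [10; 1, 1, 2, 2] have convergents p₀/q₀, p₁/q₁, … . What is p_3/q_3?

53/5

Using pₖ = aₖpₖ₋₁ + pₖ₋₂, qₖ = aₖqₖ₋₁ + qₖ₋₂ (with p₋₁=1, p₋₂=0, q₋₁=0, q₋₂=1):
  k=0: a=10, p=10, q=1
  k=1: a=1, p=11, q=1
  k=2: a=1, p=21, q=2
  k=3: a=2, p=53, q=5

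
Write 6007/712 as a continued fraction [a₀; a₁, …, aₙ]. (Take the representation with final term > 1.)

[8; 2, 3, 2, 5, 8]

6007 = 8×712 + 311
712 = 2×311 + 90
311 = 3×90 + 41
90 = 2×41 + 8
41 = 5×8 + 1
8 = 8×1 + 0  (stop)
So 6007/712 = [8; 2, 3, 2, 5, 8].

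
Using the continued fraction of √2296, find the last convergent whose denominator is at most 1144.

54577/1139

√2296 = [47; 1, 10, 1, 94, …] (period length 4).
Convergents:
  p_0/q_0 = 47/1
  p_1/q_1 = 48/1
  p_2/q_2 = 527/11
  p_3/q_3 = 575/12
  p_4/q_4 = 54577/1139
  p_5/q_5 = 55152/1151
q_4 = 1139 ≤ 1144 < 1151 = q_5, so the answer is 54577/1139.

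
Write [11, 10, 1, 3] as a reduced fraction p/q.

477/43

Fold from the inside: start with 3/1.
  1 + 1/3 = 4/3
  10 + 3/4 = 43/4
  11 + 4/43 = 477/43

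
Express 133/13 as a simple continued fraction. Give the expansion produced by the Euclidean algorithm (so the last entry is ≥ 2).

[10; 4, 3]

133 = 10*13 + 3
13 = 4*3 + 1
3 = 3*1 + 0  (stop)
So 133/13 = [10; 4, 3].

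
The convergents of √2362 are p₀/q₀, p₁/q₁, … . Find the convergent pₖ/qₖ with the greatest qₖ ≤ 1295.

47191/971

√2362 = [48; 1, 1, 1, 1, 96, …] (period length 5).
Convergents:
  p_0/q_0 = 48/1
  p_1/q_1 = 49/1
  p_2/q_2 = 97/2
  p_3/q_3 = 146/3
  p_4/q_4 = 243/5
  p_5/q_5 = 23474/483
  p_6/q_6 = 23717/488
  p_7/q_7 = 47191/971
  p_8/q_8 = 70908/1459
q_7 = 971 ≤ 1295 < 1459 = q_8, so the answer is 47191/971.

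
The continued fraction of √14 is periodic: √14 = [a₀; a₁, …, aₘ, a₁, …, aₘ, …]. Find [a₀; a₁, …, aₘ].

[3; 1, 2, 1, 6]

a₀ = ⌊√14⌋ = 3.
With m₀=0, d₀=1 and mₖ₊₁ = dₖaₖ − mₖ, dₖ₊₁ = (n − mₖ₊₁²)/dₖ, aₖ₊₁ = ⌊(a₀+mₖ₊₁)/dₖ₊₁⌋:
  k=1: m=3, d=5, a=1
  k=2: m=2, d=2, a=2
  k=3: m=2, d=5, a=1
  k=4: m=3, d=1, a=6
d=1 and a=2a₀=6 at k=4, so the next step gives (m, d) = (3, 5) again — its k=1 value — and the period has length 4.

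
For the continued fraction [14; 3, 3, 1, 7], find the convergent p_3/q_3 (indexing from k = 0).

186/13

Using pₖ = aₖpₖ₋₁ + pₖ₋₂, qₖ = aₖqₖ₋₁ + qₖ₋₂ (with p₋₁=1, p₋₂=0, q₋₁=0, q₋₂=1):
  k=0: a=14, p=14, q=1
  k=1: a=3, p=43, q=3
  k=2: a=3, p=143, q=10
  k=3: a=1, p=186, q=13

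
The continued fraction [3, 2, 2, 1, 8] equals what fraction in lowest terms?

Using pₖ = aₖpₖ₋₁ + pₖ₋₂ and qₖ = aₖqₖ₋₁ + qₖ₋₂:
  k=0: a=3, p=3, q=1
  k=1: a=2, p=7, q=2
  k=2: a=2, p=17, q=5
  k=3: a=1, p=24, q=7
  k=4: a=8, p=209, q=61

209/61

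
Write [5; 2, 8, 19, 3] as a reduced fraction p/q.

5427/992

Fold from the inside: start with 3/1.
  19 + 1/3 = 58/3
  8 + 3/58 = 467/58
  2 + 58/467 = 992/467
  5 + 467/992 = 5427/992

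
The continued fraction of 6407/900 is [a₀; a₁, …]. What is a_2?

6407 = 7·900 + 107   →  a_0 = 7
900 = 8·107 + 44   →  a_1 = 8
107 = 2·44 + 19   →  a_2 = 2

2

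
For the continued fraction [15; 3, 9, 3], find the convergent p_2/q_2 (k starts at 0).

429/28

Using pₖ = aₖpₖ₋₁ + pₖ₋₂, qₖ = aₖqₖ₋₁ + qₖ₋₂ (with p₋₁=1, p₋₂=0, q₋₁=0, q₋₂=1):
  k=0: a=15, p=15, q=1
  k=1: a=3, p=46, q=3
  k=2: a=9, p=429, q=28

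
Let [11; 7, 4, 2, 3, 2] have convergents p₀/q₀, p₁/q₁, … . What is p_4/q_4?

Using pₖ = aₖpₖ₋₁ + pₖ₋₂, qₖ = aₖqₖ₋₁ + qₖ₋₂ (with p₋₁=1, p₋₂=0, q₋₁=0, q₋₂=1):
  k=0: a=11, p=11, q=1
  k=1: a=7, p=78, q=7
  k=2: a=4, p=323, q=29
  k=3: a=2, p=724, q=65
  k=4: a=3, p=2495, q=224

2495/224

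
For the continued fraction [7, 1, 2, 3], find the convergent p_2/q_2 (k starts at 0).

Using pₖ = aₖpₖ₋₁ + pₖ₋₂, qₖ = aₖqₖ₋₁ + qₖ₋₂ (with p₋₁=1, p₋₂=0, q₋₁=0, q₋₂=1):
  k=0: a=7, p=7, q=1
  k=1: a=1, p=8, q=1
  k=2: a=2, p=23, q=3

23/3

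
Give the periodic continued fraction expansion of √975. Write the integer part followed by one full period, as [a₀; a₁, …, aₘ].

[31; 4, 2, 4, 62]

a₀ = ⌊√975⌋ = 31.
With m₀=0, d₀=1 and mₖ₊₁ = dₖaₖ − mₖ, dₖ₊₁ = (n − mₖ₊₁²)/dₖ, aₖ₊₁ = ⌊(a₀+mₖ₊₁)/dₖ₊₁⌋:
  k=1: m=31, d=14, a=4
  k=2: m=25, d=25, a=2
  k=3: m=25, d=14, a=4
  k=4: m=31, d=1, a=62
d=1 and a=2a₀=62 at k=4, so the next step gives (m, d) = (31, 14) again — its k=1 value — and the period has length 4.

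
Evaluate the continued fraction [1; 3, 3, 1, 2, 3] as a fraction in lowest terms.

158/121

Fold from the inside: start with 3/1.
  2 + 1/3 = 7/3
  1 + 3/7 = 10/7
  3 + 7/10 = 37/10
  3 + 10/37 = 121/37
  1 + 37/121 = 158/121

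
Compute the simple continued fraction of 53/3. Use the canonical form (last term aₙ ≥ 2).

53 = 17×3 + 2
3 = 1×2 + 1
2 = 2×1 + 0  (stop)
So 53/3 = [17; 1, 2].

[17; 1, 2]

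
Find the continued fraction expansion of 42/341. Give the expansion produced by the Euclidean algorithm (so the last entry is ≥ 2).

42 = 0*341 + 42
341 = 8*42 + 5
42 = 8*5 + 2
5 = 2*2 + 1
2 = 2*1 + 0  (stop)
So 42/341 = [0; 8, 8, 2, 2].

[0; 8, 8, 2, 2]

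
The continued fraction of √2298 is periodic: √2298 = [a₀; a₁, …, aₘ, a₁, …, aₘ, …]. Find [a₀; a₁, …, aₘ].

a₀ = ⌊√2298⌋ = 47.
With m₀=0, d₀=1 and mₖ₊₁ = dₖaₖ − mₖ, dₖ₊₁ = (n − mₖ₊₁²)/dₖ, aₖ₊₁ = ⌊(a₀+mₖ₊₁)/dₖ₊₁⌋:
  k=1: m=47, d=89, a=1
  k=2: m=42, d=6, a=14
  k=3: m=42, d=89, a=1
  k=4: m=47, d=1, a=94
d=1 and a=2a₀=94 at k=4, so the next step gives (m, d) = (47, 89) again — its k=1 value — and the period has length 4.

[47; 1, 14, 1, 94]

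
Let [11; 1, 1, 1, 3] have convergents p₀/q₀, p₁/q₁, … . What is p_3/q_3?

35/3

Using pₖ = aₖpₖ₋₁ + pₖ₋₂, qₖ = aₖqₖ₋₁ + qₖ₋₂ (with p₋₁=1, p₋₂=0, q₋₁=0, q₋₂=1):
  k=0: a=11, p=11, q=1
  k=1: a=1, p=12, q=1
  k=2: a=1, p=23, q=2
  k=3: a=1, p=35, q=3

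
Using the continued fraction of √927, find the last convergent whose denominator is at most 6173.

101631/3338

√927 = [30; 2, 4, 5, 3, 5, 4, 2, 60, …] (period length 8).
Convergents:
  p_0/q_0 = 30/1
  p_1/q_1 = 61/2
  p_2/q_2 = 274/9
  p_3/q_3 = 1431/47
  p_4/q_4 = 4567/150
  p_5/q_5 = 24266/797
  p_6/q_6 = 101631/3338
  p_7/q_7 = 227528/7473
q_6 = 3338 ≤ 6173 < 7473 = q_7, so the answer is 101631/3338.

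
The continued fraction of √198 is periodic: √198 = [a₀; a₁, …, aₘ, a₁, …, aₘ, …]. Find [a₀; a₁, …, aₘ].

[14; 14, 28]

a₀ = ⌊√198⌋ = 14.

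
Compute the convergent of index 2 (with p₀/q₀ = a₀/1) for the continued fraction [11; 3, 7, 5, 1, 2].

Using pₖ = aₖpₖ₋₁ + pₖ₋₂, qₖ = aₖqₖ₋₁ + qₖ₋₂ (with p₋₁=1, p₋₂=0, q₋₁=0, q₋₂=1):
  k=0: a=11, p=11, q=1
  k=1: a=3, p=34, q=3
  k=2: a=7, p=249, q=22

249/22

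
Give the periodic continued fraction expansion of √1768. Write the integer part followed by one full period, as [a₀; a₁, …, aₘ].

a₀ = ⌊√1768⌋ = 42.
With m₀=0, d₀=1 and mₖ₊₁ = dₖaₖ − mₖ, dₖ₊₁ = (n − mₖ₊₁²)/dₖ, aₖ₊₁ = ⌊(a₀+mₖ₊₁)/dₖ₊₁⌋:
  k=1: m=42, d=4, a=21
  k=2: m=42, d=1, a=84
d=1 and a=2a₀=84 at k=2, so the next step gives (m, d) = (42, 4) again — its k=1 value — and the period has length 2.

[42; 21, 84]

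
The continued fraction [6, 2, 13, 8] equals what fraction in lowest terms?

Fold from the inside: start with 8/1.
  13 + 1/8 = 105/8
  2 + 8/105 = 218/105
  6 + 105/218 = 1413/218

1413/218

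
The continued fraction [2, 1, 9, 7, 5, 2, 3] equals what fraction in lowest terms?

8031/2768

Using pₖ = aₖpₖ₋₁ + pₖ₋₂ and qₖ = aₖqₖ₋₁ + qₖ₋₂:
  k=0: a=2, p=2, q=1
  k=1: a=1, p=3, q=1
  k=2: a=9, p=29, q=10
  k=3: a=7, p=206, q=71
  k=4: a=5, p=1059, q=365
  k=5: a=2, p=2324, q=801
  k=6: a=3, p=8031, q=2768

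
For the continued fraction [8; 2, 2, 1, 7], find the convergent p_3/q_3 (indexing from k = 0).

Using pₖ = aₖpₖ₋₁ + pₖ₋₂, qₖ = aₖqₖ₋₁ + qₖ₋₂ (with p₋₁=1, p₋₂=0, q₋₁=0, q₋₂=1):
  k=0: a=8, p=8, q=1
  k=1: a=2, p=17, q=2
  k=2: a=2, p=42, q=5
  k=3: a=1, p=59, q=7

59/7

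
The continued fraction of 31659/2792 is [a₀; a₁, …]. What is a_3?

18

31659 = 11·2792 + 947   →  a_0 = 11
2792 = 2·947 + 898   →  a_1 = 2
947 = 1·898 + 49   →  a_2 = 1
898 = 18·49 + 16   →  a_3 = 18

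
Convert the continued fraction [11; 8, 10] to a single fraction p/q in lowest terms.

901/81

Fold from the inside: start with 10/1.
  8 + 1/10 = 81/10
  11 + 10/81 = 901/81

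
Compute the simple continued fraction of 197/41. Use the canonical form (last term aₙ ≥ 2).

[4; 1, 4, 8]

197 = 4·41 + 33
41 = 1·33 + 8
33 = 4·8 + 1
8 = 8·1 + 0  (stop)
So 197/41 = [4; 1, 4, 8].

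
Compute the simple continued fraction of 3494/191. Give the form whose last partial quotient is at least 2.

[18; 3, 2, 2, 3, 3]

3494 = 18×191 + 56
191 = 3×56 + 23
56 = 2×23 + 10
23 = 2×10 + 3
10 = 3×3 + 1
3 = 3×1 + 0  (stop)
So 3494/191 = [18; 3, 2, 2, 3, 3].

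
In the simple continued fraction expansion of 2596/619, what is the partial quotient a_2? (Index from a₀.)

6

2596 = 4·619 + 120   →  a_0 = 4
619 = 5·120 + 19   →  a_1 = 5
120 = 6·19 + 6   →  a_2 = 6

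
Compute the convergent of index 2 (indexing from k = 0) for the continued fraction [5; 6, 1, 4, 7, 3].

Using pₖ = aₖpₖ₋₁ + pₖ₋₂, qₖ = aₖqₖ₋₁ + qₖ₋₂ (with p₋₁=1, p₋₂=0, q₋₁=0, q₋₂=1):
  k=0: a=5, p=5, q=1
  k=1: a=6, p=31, q=6
  k=2: a=1, p=36, q=7

36/7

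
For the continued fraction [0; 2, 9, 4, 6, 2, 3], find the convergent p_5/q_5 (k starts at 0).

499/1052

Using pₖ = aₖpₖ₋₁ + pₖ₋₂, qₖ = aₖqₖ₋₁ + qₖ₋₂ (with p₋₁=1, p₋₂=0, q₋₁=0, q₋₂=1):
  k=0: a=0, p=0, q=1
  k=1: a=2, p=1, q=2
  k=2: a=9, p=9, q=19
  k=3: a=4, p=37, q=78
  k=4: a=6, p=231, q=487
  k=5: a=2, p=499, q=1052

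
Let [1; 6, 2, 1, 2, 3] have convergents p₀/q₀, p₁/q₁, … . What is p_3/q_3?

Using pₖ = aₖpₖ₋₁ + pₖ₋₂, qₖ = aₖqₖ₋₁ + qₖ₋₂ (with p₋₁=1, p₋₂=0, q₋₁=0, q₋₂=1):
  k=0: a=1, p=1, q=1
  k=1: a=6, p=7, q=6
  k=2: a=2, p=15, q=13
  k=3: a=1, p=22, q=19

22/19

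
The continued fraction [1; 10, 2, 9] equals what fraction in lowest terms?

218/199

Using pₖ = aₖpₖ₋₁ + pₖ₋₂ and qₖ = aₖqₖ₋₁ + qₖ₋₂:
  k=0: a=1, p=1, q=1
  k=1: a=10, p=11, q=10
  k=2: a=2, p=23, q=21
  k=3: a=9, p=218, q=199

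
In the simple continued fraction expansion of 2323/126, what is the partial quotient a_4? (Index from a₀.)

3

2323 = 18·126 + 55   →  a_0 = 18
126 = 2·55 + 16   →  a_1 = 2
55 = 3·16 + 7   →  a_2 = 3
16 = 2·7 + 2   →  a_3 = 2
7 = 3·2 + 1   →  a_4 = 3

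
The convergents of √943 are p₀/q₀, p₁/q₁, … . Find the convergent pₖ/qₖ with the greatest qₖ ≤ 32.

√943 = [30; 1, 2, 2, 2, 1, 60, …] (period length 6).
Convergents:
  p_0/q_0 = 30/1
  p_1/q_1 = 31/1
  p_2/q_2 = 92/3
  p_3/q_3 = 215/7
  p_4/q_4 = 522/17
  p_5/q_5 = 737/24
  p_6/q_6 = 44742/1457
q_5 = 24 ≤ 32 < 1457 = q_6, so the answer is 737/24.

737/24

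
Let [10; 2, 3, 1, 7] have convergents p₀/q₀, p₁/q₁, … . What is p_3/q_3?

94/9

Using pₖ = aₖpₖ₋₁ + pₖ₋₂, qₖ = aₖqₖ₋₁ + qₖ₋₂ (with p₋₁=1, p₋₂=0, q₋₁=0, q₋₂=1):
  k=0: a=10, p=10, q=1
  k=1: a=2, p=21, q=2
  k=2: a=3, p=73, q=7
  k=3: a=1, p=94, q=9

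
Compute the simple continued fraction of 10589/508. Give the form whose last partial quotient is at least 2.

10589 = 20*508 + 429
508 = 1*429 + 79
429 = 5*79 + 34
79 = 2*34 + 11
34 = 3*11 + 1
11 = 11*1 + 0  (stop)
So 10589/508 = [20; 1, 5, 2, 3, 11].

[20; 1, 5, 2, 3, 11]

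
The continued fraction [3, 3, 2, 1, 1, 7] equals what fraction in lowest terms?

Using pₖ = aₖpₖ₋₁ + pₖ₋₂ and qₖ = aₖqₖ₋₁ + qₖ₋₂:
  k=0: a=3, p=3, q=1
  k=1: a=3, p=10, q=3
  k=2: a=2, p=23, q=7
  k=3: a=1, p=33, q=10
  k=4: a=1, p=56, q=17
  k=5: a=7, p=425, q=129

425/129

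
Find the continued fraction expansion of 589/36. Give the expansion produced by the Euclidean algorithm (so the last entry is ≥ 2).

[16; 2, 1, 3, 3]

589 = 16*36 + 13
36 = 2*13 + 10
13 = 1*10 + 3
10 = 3*3 + 1
3 = 3*1 + 0  (stop)
So 589/36 = [16; 2, 1, 3, 3].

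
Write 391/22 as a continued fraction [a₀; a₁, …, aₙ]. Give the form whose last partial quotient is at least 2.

391 = 17×22 + 17
22 = 1×17 + 5
17 = 3×5 + 2
5 = 2×2 + 1
2 = 2×1 + 0  (stop)
So 391/22 = [17; 1, 3, 2, 2].

[17; 1, 3, 2, 2]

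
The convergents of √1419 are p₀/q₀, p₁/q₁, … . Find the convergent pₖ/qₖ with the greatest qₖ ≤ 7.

113/3

√1419 = [37; 1, 2, 37, 2, 1, 74, …] (period length 6).
Convergents:
  p_0/q_0 = 37/1
  p_1/q_1 = 38/1
  p_2/q_2 = 113/3
  p_3/q_3 = 4219/112
q_2 = 3 ≤ 7 < 112 = q_3, so the answer is 113/3.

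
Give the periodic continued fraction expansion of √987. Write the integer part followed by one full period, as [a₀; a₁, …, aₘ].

a₀ = ⌊√987⌋ = 31.
With m₀=0, d₀=1 and mₖ₊₁ = dₖaₖ − mₖ, dₖ₊₁ = (n − mₖ₊₁²)/dₖ, aₖ₊₁ = ⌊(a₀+mₖ₊₁)/dₖ₊₁⌋:
  k=1: m=31, d=26, a=2
  k=2: m=21, d=21, a=2
  k=3: m=21, d=26, a=2
  k=4: m=31, d=1, a=62
d=1 and a=2a₀=62 at k=4, so the next step gives (m, d) = (31, 26) again — its k=1 value — and the period has length 4.

[31; 2, 2, 2, 62]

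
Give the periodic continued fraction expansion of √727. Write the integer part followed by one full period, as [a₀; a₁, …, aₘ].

[26; 1, 25, 1, 52]

a₀ = ⌊√727⌋ = 26.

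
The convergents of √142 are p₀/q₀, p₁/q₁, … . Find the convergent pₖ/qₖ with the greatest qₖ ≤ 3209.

37477/3145

√142 = [11; 1, 10, 1, 22, …] (period length 4).
Convergents:
  p_0/q_0 = 11/1
  p_1/q_1 = 12/1
  p_2/q_2 = 131/11
  p_3/q_3 = 143/12
  p_4/q_4 = 3277/275
  p_5/q_5 = 3420/287
  p_6/q_6 = 37477/3145
  p_7/q_7 = 40897/3432
q_6 = 3145 ≤ 3209 < 3432 = q_7, so the answer is 37477/3145.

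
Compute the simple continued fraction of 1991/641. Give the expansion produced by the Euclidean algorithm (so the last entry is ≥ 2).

1991 = 3·641 + 68
641 = 9·68 + 29
68 = 2·29 + 10
29 = 2·10 + 9
10 = 1·9 + 1
9 = 9·1 + 0  (stop)
So 1991/641 = [3; 9, 2, 2, 1, 9].

[3; 9, 2, 2, 1, 9]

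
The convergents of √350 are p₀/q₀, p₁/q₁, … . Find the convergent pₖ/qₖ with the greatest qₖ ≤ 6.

56/3

√350 = [18; 1, 2, 2, 2, 1, 36, …] (period length 6).
Convergents:
  p_0/q_0 = 18/1
  p_1/q_1 = 19/1
  p_2/q_2 = 56/3
  p_3/q_3 = 131/7
q_2 = 3 ≤ 6 < 7 = q_3, so the answer is 56/3.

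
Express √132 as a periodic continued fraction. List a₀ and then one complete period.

[11; 2, 22]

a₀ = ⌊√132⌋ = 11.
With m₀=0, d₀=1 and mₖ₊₁ = dₖaₖ − mₖ, dₖ₊₁ = (n − mₖ₊₁²)/dₖ, aₖ₊₁ = ⌊(a₀+mₖ₊₁)/dₖ₊₁⌋:
  k=1: m=11, d=11, a=2
  k=2: m=11, d=1, a=22
d=1 and a=2a₀=22 at k=2, so the next step gives (m, d) = (11, 11) again — its k=1 value — and the period has length 2.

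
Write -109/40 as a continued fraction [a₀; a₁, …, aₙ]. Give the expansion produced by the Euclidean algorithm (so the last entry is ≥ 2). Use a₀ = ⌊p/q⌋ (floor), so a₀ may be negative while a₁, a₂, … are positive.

[-3; 3, 1, 1, 1, 3]

-109 = -3·40 + 11
40 = 3·11 + 7
11 = 1·7 + 4
7 = 1·4 + 3
4 = 1·3 + 1
3 = 3·1 + 0  (stop)
So -109/40 = [-3; 3, 1, 1, 1, 3].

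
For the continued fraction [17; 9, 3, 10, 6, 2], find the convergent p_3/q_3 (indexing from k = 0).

4944/289

Using pₖ = aₖpₖ₋₁ + pₖ₋₂, qₖ = aₖqₖ₋₁ + qₖ₋₂ (with p₋₁=1, p₋₂=0, q₋₁=0, q₋₂=1):
  k=0: a=17, p=17, q=1
  k=1: a=9, p=154, q=9
  k=2: a=3, p=479, q=28
  k=3: a=10, p=4944, q=289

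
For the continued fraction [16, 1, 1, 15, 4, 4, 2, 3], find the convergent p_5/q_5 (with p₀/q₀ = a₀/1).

8836/535

Using pₖ = aₖpₖ₋₁ + pₖ₋₂, qₖ = aₖqₖ₋₁ + qₖ₋₂ (with p₋₁=1, p₋₂=0, q₋₁=0, q₋₂=1):
  k=0: a=16, p=16, q=1
  k=1: a=1, p=17, q=1
  k=2: a=1, p=33, q=2
  k=3: a=15, p=512, q=31
  k=4: a=4, p=2081, q=126
  k=5: a=4, p=8836, q=535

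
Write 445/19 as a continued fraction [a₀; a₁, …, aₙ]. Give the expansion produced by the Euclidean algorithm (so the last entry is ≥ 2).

445 = 23×19 + 8
19 = 2×8 + 3
8 = 2×3 + 2
3 = 1×2 + 1
2 = 2×1 + 0  (stop)
So 445/19 = [23; 2, 2, 1, 2].

[23; 2, 2, 1, 2]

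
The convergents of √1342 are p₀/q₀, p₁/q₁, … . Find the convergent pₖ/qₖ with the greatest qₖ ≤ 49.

√1342 = [36; 1, 1, 1, 2, 1, 1, 1, 72, …] (period length 8).
Convergents:
  p_0/q_0 = 36/1
  p_1/q_1 = 37/1
  p_2/q_2 = 73/2
  p_3/q_3 = 110/3
  p_4/q_4 = 293/8
  p_5/q_5 = 403/11
  p_6/q_6 = 696/19
  p_7/q_7 = 1099/30
  p_8/q_8 = 79824/2179
q_7 = 30 ≤ 49 < 2179 = q_8, so the answer is 1099/30.

1099/30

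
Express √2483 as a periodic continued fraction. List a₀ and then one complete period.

a₀ = ⌊√2483⌋ = 49.
With m₀=0, d₀=1 and mₖ₊₁ = dₖaₖ − mₖ, dₖ₊₁ = (n − mₖ₊₁²)/dₖ, aₖ₊₁ = ⌊(a₀+mₖ₊₁)/dₖ₊₁⌋:
  k=1: m=49, d=82, a=1
  k=2: m=33, d=17, a=4
  k=3: m=35, d=74, a=1
  k=4: m=39, d=13, a=6
  k=5: m=39, d=74, a=1
  k=6: m=35, d=17, a=4
  k=7: m=33, d=82, a=1
  k=8: m=49, d=1, a=98
d=1 and a=2a₀=98 at k=8, so the next step gives (m, d) = (49, 82) again — its k=1 value — and the period has length 8.

[49; 1, 4, 1, 6, 1, 4, 1, 98]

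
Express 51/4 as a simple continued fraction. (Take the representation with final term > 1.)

51 = 12·4 + 3
4 = 1·3 + 1
3 = 3·1 + 0  (stop)
So 51/4 = [12; 1, 3].

[12; 1, 3]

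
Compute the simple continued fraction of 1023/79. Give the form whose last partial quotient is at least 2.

[12; 1, 18, 1, 3]

1023 = 12·79 + 75
79 = 1·75 + 4
75 = 18·4 + 3
4 = 1·3 + 1
3 = 3·1 + 0  (stop)
So 1023/79 = [12; 1, 18, 1, 3].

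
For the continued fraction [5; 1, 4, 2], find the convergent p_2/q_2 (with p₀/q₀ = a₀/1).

Using pₖ = aₖpₖ₋₁ + pₖ₋₂, qₖ = aₖqₖ₋₁ + qₖ₋₂ (with p₋₁=1, p₋₂=0, q₋₁=0, q₋₂=1):
  k=0: a=5, p=5, q=1
  k=1: a=1, p=6, q=1
  k=2: a=4, p=29, q=5

29/5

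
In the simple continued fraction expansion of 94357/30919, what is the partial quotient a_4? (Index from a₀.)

14

94357 = 3·30919 + 1600   →  a_0 = 3
30919 = 19·1600 + 519   →  a_1 = 19
1600 = 3·519 + 43   →  a_2 = 3
519 = 12·43 + 3   →  a_3 = 12
43 = 14·3 + 1   →  a_4 = 14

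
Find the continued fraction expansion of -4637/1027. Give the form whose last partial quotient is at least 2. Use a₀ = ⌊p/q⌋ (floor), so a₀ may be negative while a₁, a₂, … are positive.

[-5; 2, 16, 15, 2]

-4637 = -5×1027 + 498
1027 = 2×498 + 31
498 = 16×31 + 2
31 = 15×2 + 1
2 = 2×1 + 0  (stop)
So -4637/1027 = [-5; 2, 16, 15, 2].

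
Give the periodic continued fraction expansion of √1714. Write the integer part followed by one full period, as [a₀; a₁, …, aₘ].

[41; 2, 2, 82]

a₀ = ⌊√1714⌋ = 41.
With m₀=0, d₀=1 and mₖ₊₁ = dₖaₖ − mₖ, dₖ₊₁ = (n − mₖ₊₁²)/dₖ, aₖ₊₁ = ⌊(a₀+mₖ₊₁)/dₖ₊₁⌋:
  k=1: m=41, d=33, a=2
  k=2: m=25, d=33, a=2
  k=3: m=41, d=1, a=82
d=1 and a=2a₀=82 at k=3, so the next step gives (m, d) = (41, 33) again — its k=1 value — and the period has length 3.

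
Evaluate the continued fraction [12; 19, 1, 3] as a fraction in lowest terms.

952/79

Fold from the inside: start with 3/1.
  1 + 1/3 = 4/3
  19 + 3/4 = 79/4
  12 + 4/79 = 952/79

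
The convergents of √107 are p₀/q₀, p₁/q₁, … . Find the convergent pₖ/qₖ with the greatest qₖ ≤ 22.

31/3

√107 = [10; 2, 1, 9, 1, 2, 20, …] (period length 6).
Convergents:
  p_0/q_0 = 10/1
  p_1/q_1 = 21/2
  p_2/q_2 = 31/3
  p_3/q_3 = 300/29
q_2 = 3 ≤ 22 < 29 = q_3, so the answer is 31/3.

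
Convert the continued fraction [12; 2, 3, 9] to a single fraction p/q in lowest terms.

808/65

Fold from the inside: start with 9/1.
  3 + 1/9 = 28/9
  2 + 9/28 = 65/28
  12 + 28/65 = 808/65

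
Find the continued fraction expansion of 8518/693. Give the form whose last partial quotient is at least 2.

[12; 3, 2, 3, 9, 3]

8518 = 12*693 + 202
693 = 3*202 + 87
202 = 2*87 + 28
87 = 3*28 + 3
28 = 9*3 + 1
3 = 3*1 + 0  (stop)
So 8518/693 = [12; 3, 2, 3, 9, 3].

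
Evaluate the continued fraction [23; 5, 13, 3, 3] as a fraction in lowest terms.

15658/675

Fold from the inside: start with 3/1.
  3 + 1/3 = 10/3
  13 + 3/10 = 133/10
  5 + 10/133 = 675/133
  23 + 133/675 = 15658/675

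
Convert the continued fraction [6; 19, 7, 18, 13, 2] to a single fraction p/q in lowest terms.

Using pₖ = aₖpₖ₋₁ + pₖ₋₂ and qₖ = aₖqₖ₋₁ + qₖ₋₂:
  k=0: a=6, p=6, q=1
  k=1: a=19, p=115, q=19
  k=2: a=7, p=811, q=134
  k=3: a=18, p=14713, q=2431
  k=4: a=13, p=192080, q=31737
  k=5: a=2, p=398873, q=65905

398873/65905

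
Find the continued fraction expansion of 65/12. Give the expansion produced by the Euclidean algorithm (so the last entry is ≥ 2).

[5; 2, 2, 2]

65 = 5·12 + 5
12 = 2·5 + 2
5 = 2·2 + 1
2 = 2·1 + 0  (stop)
So 65/12 = [5; 2, 2, 2].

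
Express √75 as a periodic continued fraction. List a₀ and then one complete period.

a₀ = ⌊√75⌋ = 8.
With m₀=0, d₀=1 and mₖ₊₁ = dₖaₖ − mₖ, dₖ₊₁ = (n − mₖ₊₁²)/dₖ, aₖ₊₁ = ⌊(a₀+mₖ₊₁)/dₖ₊₁⌋:
  k=1: m=8, d=11, a=1
  k=2: m=3, d=6, a=1
  k=3: m=3, d=11, a=1
  k=4: m=8, d=1, a=16
d=1 and a=2a₀=16 at k=4, so the next step gives (m, d) = (8, 11) again — its k=1 value — and the period has length 4.

[8; 1, 1, 1, 16]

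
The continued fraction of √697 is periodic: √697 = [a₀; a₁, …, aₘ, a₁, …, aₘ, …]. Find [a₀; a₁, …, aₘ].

[26; 2, 2, 52]

a₀ = ⌊√697⌋ = 26.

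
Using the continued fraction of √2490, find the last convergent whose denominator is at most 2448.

49850/999

√2490 = [49; 1, 8, 1, 98, …] (period length 4).
Convergents:
  p_0/q_0 = 49/1
  p_1/q_1 = 50/1
  p_2/q_2 = 449/9
  p_3/q_3 = 499/10
  p_4/q_4 = 49351/989
  p_5/q_5 = 49850/999
  p_6/q_6 = 448151/8981
q_5 = 999 ≤ 2448 < 8981 = q_6, so the answer is 49850/999.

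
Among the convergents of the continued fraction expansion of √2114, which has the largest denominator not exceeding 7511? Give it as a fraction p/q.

√2114 = [45; 1, 44, 1, 90, …] (period length 4).
Convergents:
  p_0/q_0 = 45/1
  p_1/q_1 = 46/1
  p_2/q_2 = 2069/45
  p_3/q_3 = 2115/46
  p_4/q_4 = 192419/4185
  p_5/q_5 = 194534/4231
  p_6/q_6 = 8751915/190349
q_5 = 4231 ≤ 7511 < 190349 = q_6, so the answer is 194534/4231.

194534/4231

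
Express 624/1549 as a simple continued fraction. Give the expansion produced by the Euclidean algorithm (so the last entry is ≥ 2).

624 = 0*1549 + 624
1549 = 2*624 + 301
624 = 2*301 + 22
301 = 13*22 + 15
22 = 1*15 + 7
15 = 2*7 + 1
7 = 7*1 + 0  (stop)
So 624/1549 = [0; 2, 2, 13, 1, 2, 7].

[0; 2, 2, 13, 1, 2, 7]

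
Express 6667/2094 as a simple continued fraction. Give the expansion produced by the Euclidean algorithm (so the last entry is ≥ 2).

6667 = 3*2094 + 385
2094 = 5*385 + 169
385 = 2*169 + 47
169 = 3*47 + 28
47 = 1*28 + 19
28 = 1*19 + 9
19 = 2*9 + 1
9 = 9*1 + 0  (stop)
So 6667/2094 = [3; 5, 2, 3, 1, 1, 2, 9].

[3; 5, 2, 3, 1, 1, 2, 9]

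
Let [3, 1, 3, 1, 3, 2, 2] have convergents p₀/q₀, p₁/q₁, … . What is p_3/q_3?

Using pₖ = aₖpₖ₋₁ + pₖ₋₂, qₖ = aₖqₖ₋₁ + qₖ₋₂ (with p₋₁=1, p₋₂=0, q₋₁=0, q₋₂=1):
  k=0: a=3, p=3, q=1
  k=1: a=1, p=4, q=1
  k=2: a=3, p=15, q=4
  k=3: a=1, p=19, q=5

19/5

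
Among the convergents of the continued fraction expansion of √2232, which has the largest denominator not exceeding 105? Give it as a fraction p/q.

√2232 = [47; 4, 10, 4, 94, …] (period length 4).
Convergents:
  p_0/q_0 = 47/1
  p_1/q_1 = 189/4
  p_2/q_2 = 1937/41
  p_3/q_3 = 7937/168
q_2 = 41 ≤ 105 < 168 = q_3, so the answer is 1937/41.

1937/41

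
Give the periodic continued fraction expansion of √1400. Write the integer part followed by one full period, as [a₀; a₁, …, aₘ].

a₀ = ⌊√1400⌋ = 37.
With m₀=0, d₀=1 and mₖ₊₁ = dₖaₖ − mₖ, dₖ₊₁ = (n − mₖ₊₁²)/dₖ, aₖ₊₁ = ⌊(a₀+mₖ₊₁)/dₖ₊₁⌋:
  k=1: m=37, d=31, a=2
  k=2: m=25, d=25, a=2
  k=3: m=25, d=31, a=2
  k=4: m=37, d=1, a=74
d=1 and a=2a₀=74 at k=4, so the next step gives (m, d) = (37, 31) again — its k=1 value — and the period has length 4.

[37; 2, 2, 2, 74]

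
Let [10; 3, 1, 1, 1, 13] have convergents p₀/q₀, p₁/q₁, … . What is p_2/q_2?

Using pₖ = aₖpₖ₋₁ + pₖ₋₂, qₖ = aₖqₖ₋₁ + qₖ₋₂ (with p₋₁=1, p₋₂=0, q₋₁=0, q₋₂=1):
  k=0: a=10, p=10, q=1
  k=1: a=3, p=31, q=3
  k=2: a=1, p=41, q=4

41/4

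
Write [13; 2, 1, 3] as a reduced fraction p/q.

147/11

Using pₖ = aₖpₖ₋₁ + pₖ₋₂ and qₖ = aₖqₖ₋₁ + qₖ₋₂:
  k=0: a=13, p=13, q=1
  k=1: a=2, p=27, q=2
  k=2: a=1, p=40, q=3
  k=3: a=3, p=147, q=11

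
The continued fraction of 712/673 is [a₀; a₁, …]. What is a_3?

1

712 = 1·673 + 39   →  a_0 = 1
673 = 17·39 + 10   →  a_1 = 17
39 = 3·10 + 9   →  a_2 = 3
10 = 1·9 + 1   →  a_3 = 1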